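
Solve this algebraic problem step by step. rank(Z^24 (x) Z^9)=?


rank(M(x)N) = rank(M)*rank(N)
24*9 = 216


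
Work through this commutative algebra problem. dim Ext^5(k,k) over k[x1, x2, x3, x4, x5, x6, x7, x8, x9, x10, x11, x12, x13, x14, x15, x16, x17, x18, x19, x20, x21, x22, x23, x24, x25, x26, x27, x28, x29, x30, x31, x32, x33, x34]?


C(n,i)=C(34,5)=278256


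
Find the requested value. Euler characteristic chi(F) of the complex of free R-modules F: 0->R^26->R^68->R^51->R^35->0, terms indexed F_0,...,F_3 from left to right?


chi = sum (-1)^i * rank:
(-1)^0*26=26
(-1)^1*68=-68
(-1)^2*51=51
(-1)^3*35=-35
chi=-26


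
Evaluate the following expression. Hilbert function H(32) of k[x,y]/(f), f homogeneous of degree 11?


H(t)=d for t>=d-1.
d=11, t=32
H(32)=11


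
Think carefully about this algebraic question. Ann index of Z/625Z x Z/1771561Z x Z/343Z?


Exponent = lcm of the cyclic orders; pairwise coprime => product.
5^4*11^6*7^3=625*1771561*343=379778389375


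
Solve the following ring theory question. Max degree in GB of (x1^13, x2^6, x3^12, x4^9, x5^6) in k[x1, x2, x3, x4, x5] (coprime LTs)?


Pure powers, coprime LTs => already GB.
Degrees: 13, 6, 12, 9, 6
Max=13


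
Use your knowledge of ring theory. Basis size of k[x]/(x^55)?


Basis: 1,x,...,x^54
dim=55


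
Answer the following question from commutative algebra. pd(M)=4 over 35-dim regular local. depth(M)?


pd+depth=depth(R)=35
depth=35-4=31


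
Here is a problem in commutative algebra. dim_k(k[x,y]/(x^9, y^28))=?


Basis: x^i*y^j, i<9, j<28
9*28=252


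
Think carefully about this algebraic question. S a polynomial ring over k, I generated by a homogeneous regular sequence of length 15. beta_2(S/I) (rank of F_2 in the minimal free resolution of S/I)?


Regular sequence => Koszul complex is the minimal free resolution.
Syz_1 minimally generated by Koszul relations f_i*e_j - f_j*e_i (i<j): mu(Syz_1) = beta_2 = C(m,2) = m(m-1)/2
m=15
15*14/2 = 105


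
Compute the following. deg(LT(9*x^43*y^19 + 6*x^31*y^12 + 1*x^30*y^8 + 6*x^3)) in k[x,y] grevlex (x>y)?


LT: 9*x^43*y^19
deg_x=43, deg_y=19
Total=43+19=62


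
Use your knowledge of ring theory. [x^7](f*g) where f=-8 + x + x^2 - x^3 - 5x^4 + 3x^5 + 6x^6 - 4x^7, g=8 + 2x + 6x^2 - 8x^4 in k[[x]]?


[x^7] = sum a_i*b_j, i+j=7
  -1*-8=8
  3*6=18
  6*2=12
  -4*8=-32
Sum=6


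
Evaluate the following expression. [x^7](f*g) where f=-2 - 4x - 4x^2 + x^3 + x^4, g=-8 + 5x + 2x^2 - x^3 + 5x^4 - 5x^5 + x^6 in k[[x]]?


[x^7] = sum a_i*b_j, i+j=7
  -4*1=-4
  -4*-5=20
  1*5=5
  1*-1=-1
Sum=20


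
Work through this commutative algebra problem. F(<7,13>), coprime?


gcd(7,13)=1 => F=ab-a-b=7*13-7-13=91-20=71


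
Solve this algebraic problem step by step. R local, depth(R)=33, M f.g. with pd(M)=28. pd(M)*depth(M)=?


pd+depth=33
depth=33-28=5
pd*depth=28*5=140


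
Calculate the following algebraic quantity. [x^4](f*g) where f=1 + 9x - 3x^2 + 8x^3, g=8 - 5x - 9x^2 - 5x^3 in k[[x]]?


[x^4] = sum a_i*b_j, i+j=4
  9*-5=-45
  -3*-9=27
  8*-5=-40
Sum=-58


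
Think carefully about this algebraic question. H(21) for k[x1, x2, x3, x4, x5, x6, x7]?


C(d+n-1,n-1)=C(27,6)=296010


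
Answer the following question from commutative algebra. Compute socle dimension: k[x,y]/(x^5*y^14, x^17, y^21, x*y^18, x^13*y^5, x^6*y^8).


Socle = ann(m) = span of standard monomials u with x*u, y*u in I (staircase corners).
Minimal generators: x^17, x^13*y^5, x^6*y^8, x^5*y^14, x*y^18, y^21
Corners: y^20, x^4y^17, x^5y^13, x^12y^7, x^16y^4
Socle dim=5


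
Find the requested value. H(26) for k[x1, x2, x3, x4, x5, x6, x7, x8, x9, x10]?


C(d+n-1,n-1)=C(35,9)=70607460


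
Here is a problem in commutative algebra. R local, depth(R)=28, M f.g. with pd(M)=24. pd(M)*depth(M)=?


pd+depth=28
depth=28-24=4
pd*depth=24*4=96


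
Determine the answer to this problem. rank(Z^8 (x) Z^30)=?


rank(M(x)N) = rank(M)*rank(N)
8*30 = 240


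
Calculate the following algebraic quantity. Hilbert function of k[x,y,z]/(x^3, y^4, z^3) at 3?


Need i<3, j<4, k<3 with i+j+k=3.
For each i, j ranges over max(0,3-i-2)..min(3,3-i):
  i=0: j in [1,3] -> 3
  i=1: j in [0,2] -> 3
  i=2: j in [0,1] -> 2
H(3) = 3+3+2 = 8


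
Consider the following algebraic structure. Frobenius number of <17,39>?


gcd(17,39)=1 => F=ab-a-b=17*39-17-39=663-56=607


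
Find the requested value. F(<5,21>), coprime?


gcd(5,21)=1 => F=ab-a-b=5*21-5-21=105-26=79


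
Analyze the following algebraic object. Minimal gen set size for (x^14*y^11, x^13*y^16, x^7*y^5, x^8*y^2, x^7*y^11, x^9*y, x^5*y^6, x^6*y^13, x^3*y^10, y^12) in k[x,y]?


Remove redundant (divisible by others).
x^14*y^11 redundant.
x^7*y^11 redundant.
x^13*y^16 redundant.
x^6*y^13 redundant.
Min: x^9*y, x^8*y^2, x^7*y^5, x^5*y^6, x^3*y^10, y^12
Count=6


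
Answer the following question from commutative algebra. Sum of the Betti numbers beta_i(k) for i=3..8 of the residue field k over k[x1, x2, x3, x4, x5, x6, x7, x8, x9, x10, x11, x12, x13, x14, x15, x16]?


Koszul resolution: beta_i(k)=C(n,i), n=16
C(16,3)=560, C(16,4)=1820, C(16,5)=4368, C(16,6)=8008, C(16,7)=11440, C(16,8)=12870
Sum=39066


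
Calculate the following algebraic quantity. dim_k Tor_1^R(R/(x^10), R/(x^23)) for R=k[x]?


Tor_1(R/I,R/J)=(I cap J)/IJ=(x^23)/(x^33)
dim=33-23=min(10,23)=10


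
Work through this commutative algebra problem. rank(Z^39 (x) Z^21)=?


rank(M(x)N) = rank(M)*rank(N)
39*21 = 819


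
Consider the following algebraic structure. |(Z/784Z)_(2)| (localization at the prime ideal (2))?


2-primary part: 784=2^4*49
Size=2^4=16


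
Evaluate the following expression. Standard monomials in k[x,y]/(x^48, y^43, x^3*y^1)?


k[x,y]/I, I = (x^48, y^43, x^3*y^1)
Rect: 48x43=2064. Corner: (48-3)x(43-1)=1890.
dim = 2064-1890 = 174


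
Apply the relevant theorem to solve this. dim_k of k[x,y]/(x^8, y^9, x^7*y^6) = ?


k[x,y]/I, I = (x^8, y^9, x^7*y^6)
Rect: 8x9=72. Corner: (8-7)x(9-6)=3.
dim = 72-3 = 69


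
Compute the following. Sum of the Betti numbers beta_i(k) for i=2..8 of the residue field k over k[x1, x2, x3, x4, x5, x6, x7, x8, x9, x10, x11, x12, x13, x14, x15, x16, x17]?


Koszul resolution: beta_i(k)=C(n,i), n=17
C(17,2)=136, C(17,3)=680, C(17,4)=2380, C(17,5)=6188, C(17,6)=12376, C(17,7)=19448, C(17,8)=24310
Sum=65518


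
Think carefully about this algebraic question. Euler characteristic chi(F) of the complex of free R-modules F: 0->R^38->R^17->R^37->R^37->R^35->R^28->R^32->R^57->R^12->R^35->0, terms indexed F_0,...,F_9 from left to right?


chi = sum (-1)^i * rank:
(-1)^0*38=38
(-1)^1*17=-17
(-1)^2*37=37
(-1)^3*37=-37
(-1)^4*35=35
(-1)^5*28=-28
(-1)^6*32=32
(-1)^7*57=-57
(-1)^8*12=12
(-1)^9*35=-35
chi=-20


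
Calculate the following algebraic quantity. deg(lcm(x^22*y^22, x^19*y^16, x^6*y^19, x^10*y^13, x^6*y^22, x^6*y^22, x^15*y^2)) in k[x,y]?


lcm = componentwise max:
x: max(22,19,6,10,6,6,15)=22
y: max(22,16,19,13,22,22,2)=22
Total=22+22=44


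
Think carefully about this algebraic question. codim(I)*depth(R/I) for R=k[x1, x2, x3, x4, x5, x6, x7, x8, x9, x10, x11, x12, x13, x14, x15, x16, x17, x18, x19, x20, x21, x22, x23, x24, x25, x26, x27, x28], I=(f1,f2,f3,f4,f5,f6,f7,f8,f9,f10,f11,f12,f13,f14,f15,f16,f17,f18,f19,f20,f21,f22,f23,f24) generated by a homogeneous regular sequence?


codim=24, depth=dim(R/I)=28-24=4
Product=24*4=96


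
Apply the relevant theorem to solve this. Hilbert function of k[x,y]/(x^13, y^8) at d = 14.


k[x,y], I = (x^13, y^8), d = 14
Need i < 13 and d-i < 8.
Range: 7 <= i <= 12.
H(14) = 6


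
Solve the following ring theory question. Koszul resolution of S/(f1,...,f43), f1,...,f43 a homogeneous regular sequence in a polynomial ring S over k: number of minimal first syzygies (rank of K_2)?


Regular sequence => Koszul complex is the minimal free resolution.
Syz_1 minimally generated by Koszul relations f_i*e_j - f_j*e_i (i<j): mu(Syz_1) = beta_2 = C(m,2) = m(m-1)/2
m=43
43*42/2 = 903


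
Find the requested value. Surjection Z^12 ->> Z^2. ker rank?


rank(ker) = 12-2 = 10


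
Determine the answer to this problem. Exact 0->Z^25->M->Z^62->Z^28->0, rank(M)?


Alt sum=0:
(-1)^0*25 + (-1)^1*? + (-1)^2*62 + (-1)^3*28=0
rank(M)=59


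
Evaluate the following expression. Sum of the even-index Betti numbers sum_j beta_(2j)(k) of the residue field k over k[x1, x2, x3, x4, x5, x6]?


Koszul resolution: beta_i(k)=C(n,i), n=6
sum_even C(6,i) = 2^(n-1) = 2^5 = 32


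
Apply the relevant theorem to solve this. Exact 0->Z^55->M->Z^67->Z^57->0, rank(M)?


Alt sum=0:
(-1)^0*55 + (-1)^1*? + (-1)^2*67 + (-1)^3*57=0
rank(M)=65


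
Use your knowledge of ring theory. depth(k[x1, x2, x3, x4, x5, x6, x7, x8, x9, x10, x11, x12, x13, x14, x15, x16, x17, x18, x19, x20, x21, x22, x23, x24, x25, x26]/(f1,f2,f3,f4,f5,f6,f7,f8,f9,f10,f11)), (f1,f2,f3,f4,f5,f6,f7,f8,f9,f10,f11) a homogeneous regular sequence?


depth(R)=26
depth(R/I)=26-11=15


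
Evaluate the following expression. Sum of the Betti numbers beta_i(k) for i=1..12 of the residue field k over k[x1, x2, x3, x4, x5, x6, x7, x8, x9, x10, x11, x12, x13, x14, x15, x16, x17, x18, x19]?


Koszul resolution: beta_i(k)=C(n,i), n=19
C(19,1)=19, C(19,2)=171, C(19,3)=969, C(19,4)=3876, C(19,5)=11628, C(19,6)=27132, C(19,7)=50388, C(19,8)=75582, C(19,9)=92378, C(19,10)=92378, C(19,11)=75582, C(19,12)=50388
Sum=480491


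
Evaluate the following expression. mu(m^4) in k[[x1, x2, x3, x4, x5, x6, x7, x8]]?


C(n+d-1,d)=C(11,4)=330


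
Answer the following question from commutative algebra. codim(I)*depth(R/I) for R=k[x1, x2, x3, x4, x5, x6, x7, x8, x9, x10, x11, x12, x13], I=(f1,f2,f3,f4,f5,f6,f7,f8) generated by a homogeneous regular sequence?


codim=8, depth=dim(R/I)=13-8=5
Product=8*5=40


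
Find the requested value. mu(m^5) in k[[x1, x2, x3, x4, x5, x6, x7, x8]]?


C(n+d-1,d)=C(12,5)=792


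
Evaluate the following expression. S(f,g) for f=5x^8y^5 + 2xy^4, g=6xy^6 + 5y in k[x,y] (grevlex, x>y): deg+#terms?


LT(f)=5x^8y^5, LT(g)=6xy^6
lcm(LM)=x^8y^6
S(f,g) (scaled by 30 to clear denominators) = 6y*f - 5x^7*g = -25x^7y + 12xy^5
2 terms, deg 8.
8+2=10


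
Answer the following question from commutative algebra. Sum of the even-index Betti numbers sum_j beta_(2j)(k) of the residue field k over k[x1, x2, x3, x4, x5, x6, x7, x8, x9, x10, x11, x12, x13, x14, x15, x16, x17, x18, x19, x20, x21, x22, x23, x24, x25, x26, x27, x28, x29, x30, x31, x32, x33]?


Koszul resolution: beta_i(k)=C(n,i), n=33
sum_even C(33,i) = 2^(n-1) = 2^32 = 4294967296


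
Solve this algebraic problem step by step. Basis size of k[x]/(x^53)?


Basis: 1,x,...,x^52
dim=53


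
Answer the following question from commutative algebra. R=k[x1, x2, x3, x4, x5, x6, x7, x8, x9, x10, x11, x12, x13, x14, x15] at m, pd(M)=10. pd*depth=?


pd+depth=15
depth=15-10=5
pd*depth=10*5=50


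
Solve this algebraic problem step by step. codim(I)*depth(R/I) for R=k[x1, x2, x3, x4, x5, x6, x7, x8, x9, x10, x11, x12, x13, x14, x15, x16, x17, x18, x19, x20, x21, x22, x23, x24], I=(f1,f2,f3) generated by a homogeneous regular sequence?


codim=3, depth=dim(R/I)=24-3=21
Product=3*21=63


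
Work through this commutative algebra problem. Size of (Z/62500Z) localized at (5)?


5-primary part: 62500=5^6*4
Size=5^6=15625


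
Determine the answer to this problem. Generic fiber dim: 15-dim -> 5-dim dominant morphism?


dim(fiber)=dim(X)-dim(Y)=15-5=10


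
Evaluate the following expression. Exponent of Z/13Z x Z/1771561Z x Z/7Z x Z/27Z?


Exponent = lcm of the cyclic orders; pairwise coprime => product.
13^1*11^6*7^1*3^3=13*1771561*7*27=4352725377


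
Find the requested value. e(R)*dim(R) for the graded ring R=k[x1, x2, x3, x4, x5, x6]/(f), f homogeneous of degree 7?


e(R)=deg(f)=7, dim(R)=6-1=5
e*dim=7*5=35


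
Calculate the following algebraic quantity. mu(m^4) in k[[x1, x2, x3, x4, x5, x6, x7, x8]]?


C(n+d-1,d)=C(11,4)=330


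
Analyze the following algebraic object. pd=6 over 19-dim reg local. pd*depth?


pd+depth=19
depth=19-6=13
pd*depth=6*13=78


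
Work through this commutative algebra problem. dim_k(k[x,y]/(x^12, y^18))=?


Basis: x^i*y^j, i<12, j<18
12*18=216


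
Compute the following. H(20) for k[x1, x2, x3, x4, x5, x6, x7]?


C(d+n-1,n-1)=C(26,6)=230230


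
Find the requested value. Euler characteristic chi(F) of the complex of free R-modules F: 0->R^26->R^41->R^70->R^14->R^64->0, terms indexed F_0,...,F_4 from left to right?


chi = sum (-1)^i * rank:
(-1)^0*26=26
(-1)^1*41=-41
(-1)^2*70=70
(-1)^3*14=-14
(-1)^4*64=64
chi=105


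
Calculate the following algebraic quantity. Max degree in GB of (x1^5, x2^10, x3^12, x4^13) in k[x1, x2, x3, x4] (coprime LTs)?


Pure powers, coprime LTs => already GB.
Degrees: 5, 10, 12, 13
Max=13


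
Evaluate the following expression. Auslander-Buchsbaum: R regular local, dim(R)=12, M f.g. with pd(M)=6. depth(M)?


pd+depth=depth(R)=12
depth=12-6=6


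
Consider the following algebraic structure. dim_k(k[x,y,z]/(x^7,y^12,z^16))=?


Basis: x^iy^jz^k, i<7,j<12,k<16
7*12*16=1344


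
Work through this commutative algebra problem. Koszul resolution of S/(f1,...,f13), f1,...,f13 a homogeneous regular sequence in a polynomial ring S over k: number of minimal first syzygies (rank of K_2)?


Regular sequence => Koszul complex is the minimal free resolution.
Syz_1 minimally generated by Koszul relations f_i*e_j - f_j*e_i (i<j): mu(Syz_1) = beta_2 = C(m,2) = m(m-1)/2
m=13
13*12/2 = 78


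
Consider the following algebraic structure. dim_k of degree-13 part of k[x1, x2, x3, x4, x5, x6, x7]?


C(d+n-1,n-1)=C(19,6)=27132


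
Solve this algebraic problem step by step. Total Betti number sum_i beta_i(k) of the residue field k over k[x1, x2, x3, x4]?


Koszul resolution: beta_i(k)=C(n,i), n=4
sum_i C(4,i) = 2^4 = 16


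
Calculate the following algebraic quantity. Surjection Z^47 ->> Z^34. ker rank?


rank(ker) = 47-34 = 13


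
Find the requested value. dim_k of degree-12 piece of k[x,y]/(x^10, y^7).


k[x,y], I = (x^10, y^7), d = 12
Need i < 10 and d-i < 7.
Range: 6 <= i <= 9.
H(12) = 4


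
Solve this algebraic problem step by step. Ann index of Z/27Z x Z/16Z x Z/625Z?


Exponent = lcm of the cyclic orders; pairwise coprime => product.
3^3*2^4*5^4=27*16*625=270000


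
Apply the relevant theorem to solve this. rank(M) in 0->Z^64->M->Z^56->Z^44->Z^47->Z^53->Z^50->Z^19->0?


Alt sum=0:
(-1)^0*64 + (-1)^1*? + (-1)^2*56 + (-1)^3*44 + (-1)^4*47 + (-1)^5*53 + (-1)^6*50 + (-1)^7*19=0
rank(M)=101


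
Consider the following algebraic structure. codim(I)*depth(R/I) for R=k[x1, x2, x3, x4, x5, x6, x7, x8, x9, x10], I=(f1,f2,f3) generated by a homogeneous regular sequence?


codim=3, depth=dim(R/I)=10-3=7
Product=3*7=21


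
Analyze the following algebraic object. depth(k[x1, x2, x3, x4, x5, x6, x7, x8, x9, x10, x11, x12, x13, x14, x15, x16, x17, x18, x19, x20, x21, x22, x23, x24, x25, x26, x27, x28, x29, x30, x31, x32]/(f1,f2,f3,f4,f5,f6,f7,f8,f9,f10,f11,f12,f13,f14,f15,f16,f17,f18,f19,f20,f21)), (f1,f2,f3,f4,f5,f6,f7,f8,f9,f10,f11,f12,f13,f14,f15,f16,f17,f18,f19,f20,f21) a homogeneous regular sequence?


depth(R)=32
depth(R/I)=32-21=11


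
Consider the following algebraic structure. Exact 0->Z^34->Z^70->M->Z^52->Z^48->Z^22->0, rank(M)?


Alt sum=0:
(-1)^0*34 + (-1)^1*70 + (-1)^2*? + (-1)^3*52 + (-1)^4*48 + (-1)^5*22=0
rank(M)=62


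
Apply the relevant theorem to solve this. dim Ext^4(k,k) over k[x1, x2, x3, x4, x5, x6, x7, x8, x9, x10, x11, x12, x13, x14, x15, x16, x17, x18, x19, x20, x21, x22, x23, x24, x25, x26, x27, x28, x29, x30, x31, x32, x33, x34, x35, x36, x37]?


C(n,i)=C(37,4)=66045


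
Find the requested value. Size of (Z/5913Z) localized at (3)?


3-primary part: 5913=3^4*73
Size=3^4=81


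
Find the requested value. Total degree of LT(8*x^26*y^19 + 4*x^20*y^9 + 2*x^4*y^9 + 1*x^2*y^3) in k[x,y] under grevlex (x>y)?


LT: 8*x^26*y^19
deg_x=26, deg_y=19
Total=26+19=45


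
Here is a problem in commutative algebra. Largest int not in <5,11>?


gcd(5,11)=1 => F=ab-a-b=5*11-5-11=55-16=39


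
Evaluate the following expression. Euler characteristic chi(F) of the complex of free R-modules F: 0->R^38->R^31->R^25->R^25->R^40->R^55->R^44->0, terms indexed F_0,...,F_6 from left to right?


chi = sum (-1)^i * rank:
(-1)^0*38=38
(-1)^1*31=-31
(-1)^2*25=25
(-1)^3*25=-25
(-1)^4*40=40
(-1)^5*55=-55
(-1)^6*44=44
chi=36


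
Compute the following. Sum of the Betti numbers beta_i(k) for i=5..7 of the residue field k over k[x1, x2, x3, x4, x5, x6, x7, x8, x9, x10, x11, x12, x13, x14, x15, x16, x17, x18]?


Koszul resolution: beta_i(k)=C(n,i), n=18
C(18,5)=8568, C(18,6)=18564, C(18,7)=31824
Sum=58956


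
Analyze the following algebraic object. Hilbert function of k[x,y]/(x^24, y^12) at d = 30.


k[x,y], I = (x^24, y^12), d = 30
Need i < 24 and d-i < 12.
Range: 19 <= i <= 23.
H(30) = 5


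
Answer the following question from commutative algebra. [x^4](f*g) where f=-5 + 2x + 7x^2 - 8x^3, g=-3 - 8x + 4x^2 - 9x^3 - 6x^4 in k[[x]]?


[x^4] = sum a_i*b_j, i+j=4
  -5*-6=30
  2*-9=-18
  7*4=28
  -8*-8=64
Sum=104


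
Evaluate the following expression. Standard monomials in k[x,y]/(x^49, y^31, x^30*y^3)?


k[x,y]/I, I = (x^49, y^31, x^30*y^3)
Rect: 49x31=1519. Corner: (49-30)x(31-3)=532.
dim = 1519-532 = 987


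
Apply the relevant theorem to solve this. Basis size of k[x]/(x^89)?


Basis: 1,x,...,x^88
dim=89


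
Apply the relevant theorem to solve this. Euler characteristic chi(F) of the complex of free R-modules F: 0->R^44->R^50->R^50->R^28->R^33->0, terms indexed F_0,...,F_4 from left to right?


chi = sum (-1)^i * rank:
(-1)^0*44=44
(-1)^1*50=-50
(-1)^2*50=50
(-1)^3*28=-28
(-1)^4*33=33
chi=49


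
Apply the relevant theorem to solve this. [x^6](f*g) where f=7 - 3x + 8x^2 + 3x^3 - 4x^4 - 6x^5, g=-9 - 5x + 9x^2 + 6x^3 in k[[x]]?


[x^6] = sum a_i*b_j, i+j=6
  3*6=18
  -4*9=-36
  -6*-5=30
Sum=12


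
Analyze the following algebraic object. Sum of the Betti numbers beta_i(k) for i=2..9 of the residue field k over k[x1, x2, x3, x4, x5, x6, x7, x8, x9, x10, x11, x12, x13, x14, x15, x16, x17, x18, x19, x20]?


Koszul resolution: beta_i(k)=C(n,i), n=20
C(20,2)=190, C(20,3)=1140, C(20,4)=4845, C(20,5)=15504, C(20,6)=38760, C(20,7)=77520, C(20,8)=125970, C(20,9)=167960
Sum=431889


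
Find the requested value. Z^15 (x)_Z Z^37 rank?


rank(M(x)N) = rank(M)*rank(N)
15*37 = 555


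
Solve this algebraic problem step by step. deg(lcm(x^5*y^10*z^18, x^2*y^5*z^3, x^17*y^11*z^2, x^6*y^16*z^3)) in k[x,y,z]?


lcm = componentwise max:
x: max(5,2,17,6)=17
y: max(10,5,11,16)=16
z: max(18,3,2,3)=18
Total=17+16+18=51


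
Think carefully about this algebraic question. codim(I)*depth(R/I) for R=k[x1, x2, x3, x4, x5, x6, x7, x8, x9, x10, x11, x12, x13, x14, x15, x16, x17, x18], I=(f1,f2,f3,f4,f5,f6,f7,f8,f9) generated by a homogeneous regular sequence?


codim=9, depth=dim(R/I)=18-9=9
Product=9*9=81


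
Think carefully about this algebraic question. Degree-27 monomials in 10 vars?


C(d+n-1,n-1)=C(36,9)=94143280


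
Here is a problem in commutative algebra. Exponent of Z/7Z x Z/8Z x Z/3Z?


Exponent = lcm of the cyclic orders; pairwise coprime => product.
7^1*2^3*3^1=7*8*3=168


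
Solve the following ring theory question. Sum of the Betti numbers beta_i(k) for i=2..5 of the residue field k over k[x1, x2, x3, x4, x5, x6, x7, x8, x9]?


Koszul resolution: beta_i(k)=C(n,i), n=9
C(9,2)=36, C(9,3)=84, C(9,4)=126, C(9,5)=126
Sum=372


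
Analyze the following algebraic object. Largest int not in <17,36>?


gcd(17,36)=1 => F=ab-a-b=17*36-17-36=612-53=559


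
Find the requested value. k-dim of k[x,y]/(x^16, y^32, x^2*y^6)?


k[x,y]/I, I = (x^16, y^32, x^2*y^6)
Rect: 16x32=512. Corner: (16-2)x(32-6)=364.
dim = 512-364 = 148


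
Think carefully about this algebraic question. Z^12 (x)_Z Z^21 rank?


rank(M(x)N) = rank(M)*rank(N)
12*21 = 252


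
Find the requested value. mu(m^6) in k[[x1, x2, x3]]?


C(n+d-1,d)=C(8,6)=28


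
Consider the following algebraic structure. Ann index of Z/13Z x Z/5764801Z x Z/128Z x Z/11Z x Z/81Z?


Exponent = lcm of the cyclic orders; pairwise coprime => product.
13^1*7^8*2^7*11^1*3^4=13*5764801*128*11*81=8547032317824


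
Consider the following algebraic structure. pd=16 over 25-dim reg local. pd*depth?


pd+depth=25
depth=25-16=9
pd*depth=16*9=144


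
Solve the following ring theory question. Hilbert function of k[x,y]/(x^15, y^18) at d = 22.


k[x,y], I = (x^15, y^18), d = 22
Need i < 15 and d-i < 18.
Range: 5 <= i <= 14.
H(22) = 10


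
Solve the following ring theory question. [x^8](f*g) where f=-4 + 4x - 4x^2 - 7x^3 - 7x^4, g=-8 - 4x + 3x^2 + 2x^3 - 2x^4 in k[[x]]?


[x^8] = sum a_i*b_j, i+j=8
  -7*-2=14
Sum=14


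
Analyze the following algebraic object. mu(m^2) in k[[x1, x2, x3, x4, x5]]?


C(n+d-1,d)=C(6,2)=15


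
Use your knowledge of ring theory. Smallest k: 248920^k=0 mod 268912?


248920^k mod 268912:
k=1: 248920
k=2: 76832
k=3: 0
First zero at k = 3


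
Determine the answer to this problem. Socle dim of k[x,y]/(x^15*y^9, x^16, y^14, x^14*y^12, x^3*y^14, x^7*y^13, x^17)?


Socle = ann(m) = span of standard monomials u with x*u, y*u in I (staircase corners).
Redundant generators: x^17, x^3*y^14
Minimal generators: x^16, x^15*y^9, x^14*y^12, x^7*y^13, y^14
Corners: x^6y^13, x^13y^12, x^14y^11, x^15y^8
Socle dim=4


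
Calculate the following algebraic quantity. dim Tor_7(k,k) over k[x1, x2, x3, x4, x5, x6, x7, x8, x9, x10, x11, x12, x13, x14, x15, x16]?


Koszul: C(n,i)=C(16,7)=11440


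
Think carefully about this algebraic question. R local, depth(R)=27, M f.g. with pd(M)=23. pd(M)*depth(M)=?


pd+depth=27
depth=27-23=4
pd*depth=23*4=92


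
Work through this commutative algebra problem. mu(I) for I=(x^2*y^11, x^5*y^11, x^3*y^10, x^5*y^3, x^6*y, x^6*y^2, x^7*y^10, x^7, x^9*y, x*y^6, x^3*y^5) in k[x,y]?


Remove redundant (divisible by others).
x^9*y redundant.
x^2*y^11 redundant.
x^7*y^10 redundant.
x^5*y^11 redundant.
x^3*y^10 redundant.
x^6*y^2 redundant.
Min: x^7, x^6*y, x^5*y^3, x^3*y^5, x*y^6
Count=5


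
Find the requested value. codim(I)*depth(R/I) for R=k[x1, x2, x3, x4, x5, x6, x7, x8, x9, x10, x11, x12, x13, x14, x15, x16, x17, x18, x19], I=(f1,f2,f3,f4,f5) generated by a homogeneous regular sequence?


codim=5, depth=dim(R/I)=19-5=14
Product=5*14=70


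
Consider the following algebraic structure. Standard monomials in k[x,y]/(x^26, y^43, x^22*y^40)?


k[x,y]/I, I = (x^26, y^43, x^22*y^40)
Rect: 26x43=1118. Corner: (26-22)x(43-40)=12.
dim = 1118-12 = 1106


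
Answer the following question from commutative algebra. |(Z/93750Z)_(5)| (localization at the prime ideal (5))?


5-primary part: 93750=5^6*6
Size=5^6=15625


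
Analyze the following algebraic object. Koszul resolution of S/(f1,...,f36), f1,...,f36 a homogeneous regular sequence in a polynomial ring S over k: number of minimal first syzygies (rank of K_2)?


Regular sequence => Koszul complex is the minimal free resolution.
Syz_1 minimally generated by Koszul relations f_i*e_j - f_j*e_i (i<j): mu(Syz_1) = beta_2 = C(m,2) = m(m-1)/2
m=36
36*35/2 = 630


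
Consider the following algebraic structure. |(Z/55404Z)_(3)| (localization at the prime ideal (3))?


3-primary part: 55404=3^6*76
Size=3^6=729


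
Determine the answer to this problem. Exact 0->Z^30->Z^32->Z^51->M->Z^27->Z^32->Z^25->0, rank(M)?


Alt sum=0:
(-1)^0*30 + (-1)^1*32 + (-1)^2*51 + (-1)^3*? + (-1)^4*27 + (-1)^5*32 + (-1)^6*25=0
rank(M)=69


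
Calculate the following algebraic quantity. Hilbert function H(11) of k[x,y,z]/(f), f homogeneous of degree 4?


C(13,2)-C(9,2)=78-36=42


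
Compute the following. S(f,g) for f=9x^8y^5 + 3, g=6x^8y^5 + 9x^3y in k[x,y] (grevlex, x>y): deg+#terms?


LT(f)=9x^8y^5, LT(g)=6x^8y^5
lcm(LM)=x^8y^5
S(f,g) (scaled by 54 to clear denominators) = 6*f - 9*g = -81x^3y + 18
2 terms, deg 4.
4+2=6


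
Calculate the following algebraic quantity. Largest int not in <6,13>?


gcd(6,13)=1 => F=ab-a-b=6*13-6-13=78-19=59


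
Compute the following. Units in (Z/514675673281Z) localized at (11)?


Local ring = Z/214358881Z.
phi(214358881) = 11^7*(11-1) = 194871710


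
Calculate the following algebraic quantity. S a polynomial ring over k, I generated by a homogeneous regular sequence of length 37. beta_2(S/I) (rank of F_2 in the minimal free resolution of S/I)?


Regular sequence => Koszul complex is the minimal free resolution.
Syz_1 minimally generated by Koszul relations f_i*e_j - f_j*e_i (i<j): mu(Syz_1) = beta_2 = C(m,2) = m(m-1)/2
m=37
37*36/2 = 666


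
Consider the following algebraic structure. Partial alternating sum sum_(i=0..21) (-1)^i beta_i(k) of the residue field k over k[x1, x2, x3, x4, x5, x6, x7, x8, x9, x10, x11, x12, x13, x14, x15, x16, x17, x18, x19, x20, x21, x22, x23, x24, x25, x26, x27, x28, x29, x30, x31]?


Koszul resolution: beta_i(k)=C(n,i), n=31
sum_(i=0..p) (-1)^i C(n,i) = (-1)^p C(n-1,p)
(-1)^21*C(30,21) = (-1)^21*14307150 = -14307150


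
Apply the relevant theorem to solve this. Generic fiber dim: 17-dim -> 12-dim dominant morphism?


dim(fiber)=dim(X)-dim(Y)=17-12=5


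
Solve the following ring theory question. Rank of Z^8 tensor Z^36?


rank(M(x)N) = rank(M)*rank(N)
8*36 = 288


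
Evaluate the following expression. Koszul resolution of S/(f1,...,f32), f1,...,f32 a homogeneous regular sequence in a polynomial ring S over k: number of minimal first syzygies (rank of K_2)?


Regular sequence => Koszul complex is the minimal free resolution.
Syz_1 minimally generated by Koszul relations f_i*e_j - f_j*e_i (i<j): mu(Syz_1) = beta_2 = C(m,2) = m(m-1)/2
m=32
32*31/2 = 496


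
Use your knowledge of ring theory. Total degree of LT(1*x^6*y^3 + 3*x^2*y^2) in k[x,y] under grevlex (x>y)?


LT: 1*x^6*y^3
deg_x=6, deg_y=3
Total=6+3=9


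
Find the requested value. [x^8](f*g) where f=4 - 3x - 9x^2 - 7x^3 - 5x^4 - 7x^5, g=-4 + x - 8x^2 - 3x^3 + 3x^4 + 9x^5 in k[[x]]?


[x^8] = sum a_i*b_j, i+j=8
  -7*9=-63
  -5*3=-15
  -7*-3=21
Sum=-57


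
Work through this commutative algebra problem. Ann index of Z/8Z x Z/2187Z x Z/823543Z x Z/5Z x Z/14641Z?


Exponent = lcm of the cyclic orders; pairwise coprime => product.
2^3*3^7*7^7*5^1*11^4=8*2187*823543*5*14641=1054789493151240


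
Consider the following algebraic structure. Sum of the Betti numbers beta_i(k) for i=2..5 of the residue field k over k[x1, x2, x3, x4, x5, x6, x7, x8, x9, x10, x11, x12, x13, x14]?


Koszul resolution: beta_i(k)=C(n,i), n=14
C(14,2)=91, C(14,3)=364, C(14,4)=1001, C(14,5)=2002
Sum=3458


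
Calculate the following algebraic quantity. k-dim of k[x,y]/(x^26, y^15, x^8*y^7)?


k[x,y]/I, I = (x^26, y^15, x^8*y^7)
Rect: 26x15=390. Corner: (26-8)x(15-7)=144.
dim = 390-144 = 246


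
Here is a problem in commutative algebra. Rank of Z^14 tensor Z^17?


rank(M(x)N) = rank(M)*rank(N)
14*17 = 238


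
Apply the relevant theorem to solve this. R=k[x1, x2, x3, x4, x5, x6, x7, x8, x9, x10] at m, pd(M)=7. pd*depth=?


pd+depth=10
depth=10-7=3
pd*depth=7*3=21


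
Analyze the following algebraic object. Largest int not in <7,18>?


gcd(7,18)=1 => F=ab-a-b=7*18-7-18=126-25=101


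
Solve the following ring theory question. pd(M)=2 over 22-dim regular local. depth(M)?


pd+depth=depth(R)=22
depth=22-2=20


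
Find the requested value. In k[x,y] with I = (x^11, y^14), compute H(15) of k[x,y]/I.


k[x,y], I = (x^11, y^14), d = 15
Need i < 11 and d-i < 14.
Range: 2 <= i <= 10.
H(15) = 9


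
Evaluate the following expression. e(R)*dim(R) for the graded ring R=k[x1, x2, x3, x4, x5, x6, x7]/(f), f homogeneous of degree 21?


e(R)=deg(f)=21, dim(R)=7-1=6
e*dim=21*6=126


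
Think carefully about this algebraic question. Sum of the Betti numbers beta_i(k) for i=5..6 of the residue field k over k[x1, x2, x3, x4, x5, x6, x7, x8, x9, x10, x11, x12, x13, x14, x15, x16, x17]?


Koszul resolution: beta_i(k)=C(n,i), n=17
C(17,5)=6188, C(17,6)=12376
Sum=18564


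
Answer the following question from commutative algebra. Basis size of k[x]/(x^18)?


Basis: 1,x,...,x^17
dim=18


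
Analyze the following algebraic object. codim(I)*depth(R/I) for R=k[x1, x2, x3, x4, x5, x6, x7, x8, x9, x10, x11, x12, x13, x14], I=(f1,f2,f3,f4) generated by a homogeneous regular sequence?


codim=4, depth=dim(R/I)=14-4=10
Product=4*10=40


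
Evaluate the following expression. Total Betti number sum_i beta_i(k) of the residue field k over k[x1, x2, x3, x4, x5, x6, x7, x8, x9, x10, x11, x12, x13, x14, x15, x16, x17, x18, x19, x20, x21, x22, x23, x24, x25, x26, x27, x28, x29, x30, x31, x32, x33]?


Koszul resolution: beta_i(k)=C(n,i), n=33
sum_i C(33,i) = 2^33 = 8589934592


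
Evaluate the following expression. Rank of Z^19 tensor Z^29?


rank(M(x)N) = rank(M)*rank(N)
19*29 = 551


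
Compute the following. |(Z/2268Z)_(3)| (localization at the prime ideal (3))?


3-primary part: 2268=3^4*28
Size=3^4=81


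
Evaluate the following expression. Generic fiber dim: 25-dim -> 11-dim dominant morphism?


dim(fiber)=dim(X)-dim(Y)=25-11=14


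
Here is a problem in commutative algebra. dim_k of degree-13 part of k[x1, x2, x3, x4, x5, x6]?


C(d+n-1,n-1)=C(18,5)=8568


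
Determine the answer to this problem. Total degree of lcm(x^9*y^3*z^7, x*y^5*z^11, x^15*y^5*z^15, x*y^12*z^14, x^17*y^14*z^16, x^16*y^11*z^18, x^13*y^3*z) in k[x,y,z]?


lcm = componentwise max:
x: max(9,1,15,1,17,16,13)=17
y: max(3,5,5,12,14,11,3)=14
z: max(7,11,15,14,16,18,1)=18
Total=17+14+18=49


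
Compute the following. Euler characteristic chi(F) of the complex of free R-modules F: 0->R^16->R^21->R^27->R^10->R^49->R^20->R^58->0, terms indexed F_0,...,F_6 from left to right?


chi = sum (-1)^i * rank:
(-1)^0*16=16
(-1)^1*21=-21
(-1)^2*27=27
(-1)^3*10=-10
(-1)^4*49=49
(-1)^5*20=-20
(-1)^6*58=58
chi=99


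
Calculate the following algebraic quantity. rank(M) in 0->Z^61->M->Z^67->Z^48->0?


Alt sum=0:
(-1)^0*61 + (-1)^1*? + (-1)^2*67 + (-1)^3*48=0
rank(M)=80


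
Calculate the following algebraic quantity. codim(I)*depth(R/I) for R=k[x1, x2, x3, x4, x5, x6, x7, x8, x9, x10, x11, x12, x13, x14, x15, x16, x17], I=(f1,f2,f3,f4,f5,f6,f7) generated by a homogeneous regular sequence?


codim=7, depth=dim(R/I)=17-7=10
Product=7*10=70


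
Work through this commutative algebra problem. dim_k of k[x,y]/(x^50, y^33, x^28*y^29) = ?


k[x,y]/I, I = (x^50, y^33, x^28*y^29)
Rect: 50x33=1650. Corner: (50-28)x(33-29)=88.
dim = 1650-88 = 1562


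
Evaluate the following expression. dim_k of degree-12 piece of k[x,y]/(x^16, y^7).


k[x,y], I = (x^16, y^7), d = 12
Need i < 16 and d-i < 7.
Range: 6 <= i <= 12.
H(12) = 7


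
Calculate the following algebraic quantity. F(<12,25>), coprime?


gcd(12,25)=1 => F=ab-a-b=12*25-12-25=300-37=263


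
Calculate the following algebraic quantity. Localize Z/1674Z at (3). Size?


3-primary part: 1674=3^3*62
Size=3^3=27


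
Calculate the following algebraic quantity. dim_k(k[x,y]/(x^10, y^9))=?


Basis: x^i*y^j, i<10, j<9
10*9=90


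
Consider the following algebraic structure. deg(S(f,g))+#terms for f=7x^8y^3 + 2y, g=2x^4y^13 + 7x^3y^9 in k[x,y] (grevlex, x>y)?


LT(f)=7x^8y^3, LT(g)=2x^4y^13
lcm(LM)=x^8y^13
S(f,g) (scaled by 14 to clear denominators) = 2y^10*f - 7x^4*g = -49x^7y^9 + 4y^11
2 terms, deg 16.
16+2=18


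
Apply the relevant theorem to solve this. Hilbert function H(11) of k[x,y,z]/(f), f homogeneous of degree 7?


C(13,2)-C(6,2)=78-15=63


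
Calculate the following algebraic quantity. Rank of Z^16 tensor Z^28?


rank(M(x)N) = rank(M)*rank(N)
16*28 = 448


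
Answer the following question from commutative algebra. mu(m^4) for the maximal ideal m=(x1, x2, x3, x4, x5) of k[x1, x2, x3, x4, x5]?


Graded Nakayama: mu(m^d) = dim_k (m^d/m^(d+1)) = #degree-4 monomials in 5 vars
C(n+d-1,d)=C(8,4)=70


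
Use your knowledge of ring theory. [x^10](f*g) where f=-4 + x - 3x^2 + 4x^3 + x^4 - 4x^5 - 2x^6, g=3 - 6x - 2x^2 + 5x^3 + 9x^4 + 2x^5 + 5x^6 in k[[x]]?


[x^10] = sum a_i*b_j, i+j=10
  1*5=5
  -4*2=-8
  -2*9=-18
Sum=-21


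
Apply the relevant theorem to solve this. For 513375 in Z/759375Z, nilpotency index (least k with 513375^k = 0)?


513375^k mod 759375:
k=1: 513375
k=2: 646875
k=3: 337500
k=4: 506250
k=5: 0
First zero at k = 5


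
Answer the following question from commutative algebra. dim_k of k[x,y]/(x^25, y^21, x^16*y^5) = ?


k[x,y]/I, I = (x^25, y^21, x^16*y^5)
Rect: 25x21=525. Corner: (25-16)x(21-5)=144.
dim = 525-144 = 381


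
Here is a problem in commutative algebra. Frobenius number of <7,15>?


gcd(7,15)=1 => F=ab-a-b=7*15-7-15=105-22=83


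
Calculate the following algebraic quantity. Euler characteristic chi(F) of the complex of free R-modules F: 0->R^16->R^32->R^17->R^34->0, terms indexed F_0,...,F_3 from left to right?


chi = sum (-1)^i * rank:
(-1)^0*16=16
(-1)^1*32=-32
(-1)^2*17=17
(-1)^3*34=-34
chi=-33


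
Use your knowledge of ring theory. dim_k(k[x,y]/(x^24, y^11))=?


Basis: x^i*y^j, i<24, j<11
24*11=264


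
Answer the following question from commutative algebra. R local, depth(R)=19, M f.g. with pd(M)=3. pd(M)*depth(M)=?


pd+depth=19
depth=19-3=16
pd*depth=3*16=48


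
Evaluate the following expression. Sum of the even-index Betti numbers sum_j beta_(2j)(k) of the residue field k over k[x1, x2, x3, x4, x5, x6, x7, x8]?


Koszul resolution: beta_i(k)=C(n,i), n=8
sum_even C(8,i) = 2^(n-1) = 2^7 = 128


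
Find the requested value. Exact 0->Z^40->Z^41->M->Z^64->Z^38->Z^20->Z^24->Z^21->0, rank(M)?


Alt sum=0:
(-1)^0*40 + (-1)^1*41 + (-1)^2*? + (-1)^3*64 + (-1)^4*38 + (-1)^5*20 + (-1)^6*24 + (-1)^7*21=0
rank(M)=44


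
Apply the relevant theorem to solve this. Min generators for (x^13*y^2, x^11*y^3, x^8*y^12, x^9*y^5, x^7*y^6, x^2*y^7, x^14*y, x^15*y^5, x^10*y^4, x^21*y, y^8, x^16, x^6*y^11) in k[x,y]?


Remove redundant (divisible by others).
x^8*y^12 redundant.
x^6*y^11 redundant.
x^15*y^5 redundant.
x^21*y redundant.
Min: x^16, x^14*y, x^13*y^2, x^11*y^3, x^10*y^4, x^9*y^5, x^7*y^6, x^2*y^7, y^8
Count=9


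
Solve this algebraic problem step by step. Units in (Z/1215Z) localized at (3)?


Local ring = Z/243Z.
phi(243) = 3^4*(3-1) = 162


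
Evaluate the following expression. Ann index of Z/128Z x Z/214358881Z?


Exponent = lcm of the cyclic orders; pairwise coprime => product.
2^7*11^8=128*214358881=27437936768


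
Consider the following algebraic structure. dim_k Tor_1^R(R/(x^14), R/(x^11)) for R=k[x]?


Tor_1(R/I,R/J)=(I cap J)/IJ=(x^14)/(x^25)
dim=25-14=min(14,11)=11


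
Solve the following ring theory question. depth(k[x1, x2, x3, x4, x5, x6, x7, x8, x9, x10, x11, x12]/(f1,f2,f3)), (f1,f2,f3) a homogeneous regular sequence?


depth(R)=12
depth(R/I)=12-3=9


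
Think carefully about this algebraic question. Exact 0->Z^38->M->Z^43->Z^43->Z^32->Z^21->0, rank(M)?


Alt sum=0:
(-1)^0*38 + (-1)^1*? + (-1)^2*43 + (-1)^3*43 + (-1)^4*32 + (-1)^5*21=0
rank(M)=49


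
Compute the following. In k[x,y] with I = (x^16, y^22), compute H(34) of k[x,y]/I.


k[x,y], I = (x^16, y^22), d = 34
Need i < 16 and d-i < 22.
Range: 13 <= i <= 15.
H(34) = 3


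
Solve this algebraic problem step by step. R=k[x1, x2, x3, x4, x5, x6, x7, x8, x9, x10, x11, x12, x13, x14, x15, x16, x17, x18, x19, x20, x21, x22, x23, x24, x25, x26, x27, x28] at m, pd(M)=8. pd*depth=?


pd+depth=28
depth=28-8=20
pd*depth=8*20=160


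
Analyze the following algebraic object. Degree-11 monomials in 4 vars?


C(d+n-1,n-1)=C(14,3)=364


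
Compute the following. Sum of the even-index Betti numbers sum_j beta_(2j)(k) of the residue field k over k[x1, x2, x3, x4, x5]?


Koszul resolution: beta_i(k)=C(n,i), n=5
sum_even C(5,i) = 2^(n-1) = 2^4 = 16


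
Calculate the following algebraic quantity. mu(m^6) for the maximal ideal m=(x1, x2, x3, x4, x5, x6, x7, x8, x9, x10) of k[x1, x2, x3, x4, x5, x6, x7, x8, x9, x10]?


Graded Nakayama: mu(m^d) = dim_k (m^d/m^(d+1)) = #degree-6 monomials in 10 vars
C(n+d-1,d)=C(15,6)=5005


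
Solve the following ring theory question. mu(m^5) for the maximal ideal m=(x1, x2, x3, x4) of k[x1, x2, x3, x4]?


Graded Nakayama: mu(m^d) = dim_k (m^d/m^(d+1)) = #degree-5 monomials in 4 vars
C(n+d-1,d)=C(8,5)=56


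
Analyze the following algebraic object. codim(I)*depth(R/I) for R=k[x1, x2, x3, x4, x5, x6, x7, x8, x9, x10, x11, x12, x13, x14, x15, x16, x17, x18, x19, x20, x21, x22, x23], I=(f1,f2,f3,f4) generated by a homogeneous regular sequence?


codim=4, depth=dim(R/I)=23-4=19
Product=4*19=76


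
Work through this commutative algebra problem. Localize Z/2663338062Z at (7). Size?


7-primary part: 2663338062=7^9*66
Size=7^9=40353607


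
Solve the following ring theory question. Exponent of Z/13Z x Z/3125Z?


Exponent = lcm of the cyclic orders; pairwise coprime => product.
13^1*5^5=13*3125=40625


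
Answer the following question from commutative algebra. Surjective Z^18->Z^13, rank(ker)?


rank(ker) = 18-13 = 5


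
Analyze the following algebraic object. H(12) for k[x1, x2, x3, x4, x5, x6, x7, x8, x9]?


C(d+n-1,n-1)=C(20,8)=125970


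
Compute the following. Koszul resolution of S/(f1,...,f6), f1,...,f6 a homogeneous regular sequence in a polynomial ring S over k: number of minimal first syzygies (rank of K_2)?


Regular sequence => Koszul complex is the minimal free resolution.
Syz_1 minimally generated by Koszul relations f_i*e_j - f_j*e_i (i<j): mu(Syz_1) = beta_2 = C(m,2) = m(m-1)/2
m=6
6*5/2 = 15


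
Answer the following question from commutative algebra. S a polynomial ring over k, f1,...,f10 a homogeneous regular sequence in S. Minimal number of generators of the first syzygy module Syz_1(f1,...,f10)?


Regular sequence => Koszul complex is the minimal free resolution.
Syz_1 minimally generated by Koszul relations f_i*e_j - f_j*e_i (i<j): mu(Syz_1) = beta_2 = C(m,2) = m(m-1)/2
m=10
10*9/2 = 45


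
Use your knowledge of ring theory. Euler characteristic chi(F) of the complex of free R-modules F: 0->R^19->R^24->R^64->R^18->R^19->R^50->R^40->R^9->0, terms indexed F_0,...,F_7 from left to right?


chi = sum (-1)^i * rank:
(-1)^0*19=19
(-1)^1*24=-24
(-1)^2*64=64
(-1)^3*18=-18
(-1)^4*19=19
(-1)^5*50=-50
(-1)^6*40=40
(-1)^7*9=-9
chi=41


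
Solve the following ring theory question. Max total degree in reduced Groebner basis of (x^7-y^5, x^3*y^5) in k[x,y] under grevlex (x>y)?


LT(f1)=x^7, LT(f2)=x^3y^5, lcm=x^7y^5
S(f1,f2) = y^5*f1 - x^4*f2 = -y^10
Reduced GB = {f1, f2, y^10}; degrees 7, 8, 10
Max = 10


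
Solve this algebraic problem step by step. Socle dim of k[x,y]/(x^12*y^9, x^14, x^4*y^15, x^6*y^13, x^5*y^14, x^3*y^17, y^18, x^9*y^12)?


Socle = ann(m) = span of standard monomials u with x*u, y*u in I (staircase corners).
Minimal generators: x^14, x^12*y^9, x^9*y^12, x^6*y^13, x^5*y^14, x^4*y^15, x^3*y^17, y^18
Corners: x^2y^17, x^3y^16, x^4y^14, x^5y^13, x^8y^12, x^11y^11, x^13y^8
Socle dim=7


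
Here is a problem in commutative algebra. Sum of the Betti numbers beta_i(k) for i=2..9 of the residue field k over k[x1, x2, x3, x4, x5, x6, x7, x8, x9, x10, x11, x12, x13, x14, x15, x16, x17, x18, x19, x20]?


Koszul resolution: beta_i(k)=C(n,i), n=20
C(20,2)=190, C(20,3)=1140, C(20,4)=4845, C(20,5)=15504, C(20,6)=38760, C(20,7)=77520, C(20,8)=125970, C(20,9)=167960
Sum=431889
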